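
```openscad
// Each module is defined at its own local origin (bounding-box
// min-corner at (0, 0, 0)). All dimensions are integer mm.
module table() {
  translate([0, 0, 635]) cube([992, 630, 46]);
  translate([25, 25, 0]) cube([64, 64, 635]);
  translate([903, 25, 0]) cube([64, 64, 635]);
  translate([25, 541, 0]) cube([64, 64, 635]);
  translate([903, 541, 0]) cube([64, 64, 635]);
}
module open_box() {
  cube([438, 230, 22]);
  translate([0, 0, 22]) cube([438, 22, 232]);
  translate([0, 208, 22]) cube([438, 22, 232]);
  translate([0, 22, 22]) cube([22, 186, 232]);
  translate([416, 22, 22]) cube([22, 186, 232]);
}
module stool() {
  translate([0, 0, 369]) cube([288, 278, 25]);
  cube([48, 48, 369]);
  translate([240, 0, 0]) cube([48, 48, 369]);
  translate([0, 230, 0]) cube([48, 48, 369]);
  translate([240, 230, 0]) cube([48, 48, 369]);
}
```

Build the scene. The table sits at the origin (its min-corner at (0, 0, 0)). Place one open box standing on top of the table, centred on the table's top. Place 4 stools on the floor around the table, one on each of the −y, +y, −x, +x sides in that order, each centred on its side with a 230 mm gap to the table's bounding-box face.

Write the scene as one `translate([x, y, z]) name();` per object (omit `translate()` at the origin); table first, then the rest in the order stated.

table();
translate([277, 200, 681]) open_box();
translate([352, -508, 0]) stool();
translate([352, 860, 0]) stool();
translate([-518, 176, 0]) stool();
translate([1222, 176, 0]) stool();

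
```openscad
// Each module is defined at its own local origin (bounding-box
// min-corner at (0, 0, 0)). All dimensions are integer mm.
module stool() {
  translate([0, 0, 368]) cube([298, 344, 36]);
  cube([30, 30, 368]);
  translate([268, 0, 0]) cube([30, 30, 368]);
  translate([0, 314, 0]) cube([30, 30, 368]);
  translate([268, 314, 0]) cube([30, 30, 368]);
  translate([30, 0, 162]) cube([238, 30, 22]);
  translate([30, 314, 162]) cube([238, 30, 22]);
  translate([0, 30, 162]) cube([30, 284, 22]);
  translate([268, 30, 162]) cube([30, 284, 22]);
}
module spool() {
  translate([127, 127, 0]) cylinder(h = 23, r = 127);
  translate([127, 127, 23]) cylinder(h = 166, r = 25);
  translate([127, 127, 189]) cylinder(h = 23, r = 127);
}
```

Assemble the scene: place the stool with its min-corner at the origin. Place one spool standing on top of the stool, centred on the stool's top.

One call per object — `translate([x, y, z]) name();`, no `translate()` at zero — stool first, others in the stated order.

stool();
translate([22, 45, 404]) spool();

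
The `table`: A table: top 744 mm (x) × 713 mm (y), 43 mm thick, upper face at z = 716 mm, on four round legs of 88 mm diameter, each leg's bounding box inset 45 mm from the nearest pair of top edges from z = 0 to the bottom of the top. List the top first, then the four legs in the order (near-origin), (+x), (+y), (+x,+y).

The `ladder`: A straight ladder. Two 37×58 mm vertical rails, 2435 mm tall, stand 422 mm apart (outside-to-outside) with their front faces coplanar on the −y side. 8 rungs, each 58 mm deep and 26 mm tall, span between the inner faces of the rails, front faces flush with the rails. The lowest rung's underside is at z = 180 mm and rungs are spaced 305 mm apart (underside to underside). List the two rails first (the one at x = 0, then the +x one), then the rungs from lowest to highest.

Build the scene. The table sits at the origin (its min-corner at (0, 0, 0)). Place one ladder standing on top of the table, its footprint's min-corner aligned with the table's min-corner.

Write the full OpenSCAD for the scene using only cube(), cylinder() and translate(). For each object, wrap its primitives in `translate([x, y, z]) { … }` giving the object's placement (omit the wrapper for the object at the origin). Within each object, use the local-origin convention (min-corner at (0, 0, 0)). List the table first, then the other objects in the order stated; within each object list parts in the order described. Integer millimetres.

translate([0, 0, 673]) cube([744, 713, 43]);
translate([89, 89, 0]) cylinder(h = 673, r = 44);
translate([655, 89, 0]) cylinder(h = 673, r = 44);
translate([89, 624, 0]) cylinder(h = 673, r = 44);
translate([655, 624, 0]) cylinder(h = 673, r = 44);
translate([0, 0, 716]) {
  cube([37, 58, 2435]);
  translate([385, 0, 0]) cube([37, 58, 2435]);
  translate([37, 0, 180]) cube([348, 58, 26]);
  translate([37, 0, 485]) cube([348, 58, 26]);
  translate([37, 0, 790]) cube([348, 58, 26]);
  translate([37, 0, 1095]) cube([348, 58, 26]);
  translate([37, 0, 1400]) cube([348, 58, 26]);
  translate([37, 0, 1705]) cube([348, 58, 26]);
  translate([37, 0, 2010]) cube([348, 58, 26]);
  translate([37, 0, 2315]) cube([348, 58, 26]);
}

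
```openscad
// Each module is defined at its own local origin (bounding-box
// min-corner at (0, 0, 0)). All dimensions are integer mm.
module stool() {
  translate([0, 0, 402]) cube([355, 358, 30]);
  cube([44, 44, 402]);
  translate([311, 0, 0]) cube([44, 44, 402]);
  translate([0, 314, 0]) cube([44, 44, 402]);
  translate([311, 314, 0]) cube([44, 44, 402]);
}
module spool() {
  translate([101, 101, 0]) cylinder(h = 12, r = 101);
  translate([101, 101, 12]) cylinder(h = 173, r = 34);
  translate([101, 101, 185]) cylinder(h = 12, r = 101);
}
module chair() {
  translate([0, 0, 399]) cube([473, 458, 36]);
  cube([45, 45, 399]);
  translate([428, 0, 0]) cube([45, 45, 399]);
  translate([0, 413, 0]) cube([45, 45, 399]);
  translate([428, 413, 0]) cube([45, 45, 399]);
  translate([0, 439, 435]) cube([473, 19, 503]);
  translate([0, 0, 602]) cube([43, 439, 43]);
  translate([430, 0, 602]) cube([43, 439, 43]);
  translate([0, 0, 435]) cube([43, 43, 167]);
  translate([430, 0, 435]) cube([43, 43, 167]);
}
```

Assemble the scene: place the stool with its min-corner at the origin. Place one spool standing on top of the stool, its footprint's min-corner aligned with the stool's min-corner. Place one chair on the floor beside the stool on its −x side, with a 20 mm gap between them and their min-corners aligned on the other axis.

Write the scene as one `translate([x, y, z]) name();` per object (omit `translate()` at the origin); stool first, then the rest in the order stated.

stool();
translate([0, 0, 432]) spool();
translate([-493, 0, 0]) chair();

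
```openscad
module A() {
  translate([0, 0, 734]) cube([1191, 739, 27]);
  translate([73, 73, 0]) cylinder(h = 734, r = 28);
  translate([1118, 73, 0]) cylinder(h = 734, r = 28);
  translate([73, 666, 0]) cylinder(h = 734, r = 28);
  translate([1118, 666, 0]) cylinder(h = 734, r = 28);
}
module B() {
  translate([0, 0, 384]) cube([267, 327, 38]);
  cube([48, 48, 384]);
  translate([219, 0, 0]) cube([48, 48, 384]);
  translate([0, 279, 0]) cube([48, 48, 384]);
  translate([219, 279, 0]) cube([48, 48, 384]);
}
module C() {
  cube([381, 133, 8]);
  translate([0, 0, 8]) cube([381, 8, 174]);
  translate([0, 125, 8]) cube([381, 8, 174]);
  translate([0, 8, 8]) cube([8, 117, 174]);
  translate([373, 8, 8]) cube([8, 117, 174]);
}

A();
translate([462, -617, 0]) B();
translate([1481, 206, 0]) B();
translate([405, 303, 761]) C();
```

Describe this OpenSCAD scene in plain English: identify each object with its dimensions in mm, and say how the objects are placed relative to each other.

A is a table: top 1191 mm (x) × 739 mm (y), 27 mm thick, upper face at z = 761 mm, on four round legs of 56 mm diameter, each leg's bounding box inset 45 mm from the nearest pair of top edges, running from z = 0 to the bottom of the top.

B is a four-legged stool. The seat is 267×327 mm, 38 mm thick, top at z = 422 mm. It stands on four square legs, each 48×48 mm in cross-section, from z = 0 to the seat underside, each flush with a corner of the seat.

C is an open-topped rectangular box: outside dimensions 381×133×182 mm, with a uniform wall and base thickness of 8 mm. The base is a full 381×133 slab on the floor; four walls sit on top of the base. The front and back walls (the −y and +y sides) span the full width; the two side walls fit between them.

Two stools sit around the table at the −y, +x sides. The open box is on top of the table, centred.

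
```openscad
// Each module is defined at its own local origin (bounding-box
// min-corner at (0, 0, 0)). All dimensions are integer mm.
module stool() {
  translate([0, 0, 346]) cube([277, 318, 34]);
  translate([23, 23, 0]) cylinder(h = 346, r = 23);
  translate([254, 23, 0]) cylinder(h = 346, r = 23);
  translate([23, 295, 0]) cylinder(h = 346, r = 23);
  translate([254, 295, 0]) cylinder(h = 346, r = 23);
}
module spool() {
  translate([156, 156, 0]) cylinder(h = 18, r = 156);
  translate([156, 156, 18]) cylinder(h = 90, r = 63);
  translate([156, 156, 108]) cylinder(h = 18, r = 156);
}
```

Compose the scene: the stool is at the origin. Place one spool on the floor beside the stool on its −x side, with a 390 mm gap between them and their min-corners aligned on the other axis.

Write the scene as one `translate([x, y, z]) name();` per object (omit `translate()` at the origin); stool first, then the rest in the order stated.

stool();
translate([-702, 0, 0]) spool();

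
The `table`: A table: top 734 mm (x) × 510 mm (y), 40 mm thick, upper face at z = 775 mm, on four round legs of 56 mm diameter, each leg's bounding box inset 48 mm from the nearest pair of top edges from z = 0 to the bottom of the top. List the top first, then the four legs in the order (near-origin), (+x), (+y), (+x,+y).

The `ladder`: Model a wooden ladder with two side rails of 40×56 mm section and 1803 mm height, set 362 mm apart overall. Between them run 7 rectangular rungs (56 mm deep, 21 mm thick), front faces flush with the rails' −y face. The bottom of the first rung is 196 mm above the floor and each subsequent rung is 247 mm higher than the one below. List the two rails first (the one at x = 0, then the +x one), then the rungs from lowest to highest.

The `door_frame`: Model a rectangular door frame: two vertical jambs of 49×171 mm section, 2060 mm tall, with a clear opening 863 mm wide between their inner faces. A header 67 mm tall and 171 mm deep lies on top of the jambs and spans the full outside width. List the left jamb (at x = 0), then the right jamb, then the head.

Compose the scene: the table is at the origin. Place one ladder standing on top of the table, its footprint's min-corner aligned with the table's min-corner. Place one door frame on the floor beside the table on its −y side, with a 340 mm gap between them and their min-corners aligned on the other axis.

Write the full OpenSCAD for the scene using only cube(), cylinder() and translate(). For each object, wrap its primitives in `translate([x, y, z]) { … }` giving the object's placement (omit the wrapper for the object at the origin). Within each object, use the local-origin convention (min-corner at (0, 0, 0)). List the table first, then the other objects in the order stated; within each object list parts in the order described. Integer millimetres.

translate([0, 0, 735]) cube([734, 510, 40]);
translate([76, 76, 0]) cylinder(h = 735, r = 28);
translate([658, 76, 0]) cylinder(h = 735, r = 28);
translate([76, 434, 0]) cylinder(h = 735, r = 28);
translate([658, 434, 0]) cylinder(h = 735, r = 28);
translate([0, 0, 775]) {
  cube([40, 56, 1803]);
  translate([322, 0, 0]) cube([40, 56, 1803]);
  translate([40, 0, 196]) cube([282, 56, 21]);
  translate([40, 0, 443]) cube([282, 56, 21]);
  translate([40, 0, 690]) cube([282, 56, 21]);
  translate([40, 0, 937]) cube([282, 56, 21]);
  translate([40, 0, 1184]) cube([282, 56, 21]);
  translate([40, 0, 1431]) cube([282, 56, 21]);
  translate([40, 0, 1678]) cube([282, 56, 21]);
}
translate([0, -511, 0]) {
  cube([49, 171, 2060]);
  translate([912, 0, 0]) cube([49, 171, 2060]);
  translate([0, 0, 2060]) cube([961, 171, 67]);
}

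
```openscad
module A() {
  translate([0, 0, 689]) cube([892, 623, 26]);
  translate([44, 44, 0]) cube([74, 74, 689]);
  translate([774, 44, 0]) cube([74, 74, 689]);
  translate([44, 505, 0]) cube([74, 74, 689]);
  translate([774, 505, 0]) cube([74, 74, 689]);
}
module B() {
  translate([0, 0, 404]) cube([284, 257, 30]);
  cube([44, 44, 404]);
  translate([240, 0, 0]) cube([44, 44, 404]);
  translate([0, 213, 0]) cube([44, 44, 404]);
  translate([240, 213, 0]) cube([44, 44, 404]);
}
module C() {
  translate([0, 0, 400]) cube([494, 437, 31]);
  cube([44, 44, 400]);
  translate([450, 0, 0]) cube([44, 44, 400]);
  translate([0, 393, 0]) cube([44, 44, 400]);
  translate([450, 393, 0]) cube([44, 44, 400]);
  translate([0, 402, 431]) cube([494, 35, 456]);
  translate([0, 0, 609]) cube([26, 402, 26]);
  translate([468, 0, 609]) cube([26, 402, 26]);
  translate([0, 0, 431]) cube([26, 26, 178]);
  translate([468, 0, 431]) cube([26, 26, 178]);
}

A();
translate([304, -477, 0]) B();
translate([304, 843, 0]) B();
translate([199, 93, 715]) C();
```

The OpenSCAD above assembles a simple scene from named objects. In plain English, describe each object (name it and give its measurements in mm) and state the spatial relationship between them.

A is a rectangular dining table. The top is 892×623×26 mm with its upper surface at z = 715 mm. It stands on four 74×74 mm square legs, each inset 44 mm from the nearest pair of top edges, running from the floor to the underside of the top.

B is a four-legged stool. The seat is 284×257 mm, 30 mm thick, top at z = 434 mm. It stands on four square legs, each 44×44 mm in cross-section, from z = 0 to the seat underside, each flush with a corner of the seat.

C is a chair. The seat is a 494×437×31 mm slab with its top at z = 431 mm, on four 44×44 mm corner legs (flush with the seat edges, standing on z = 0). A flat backrest 35 mm thick, 456 mm tall, spans the full seat width and rises from the seat top along its +y edge, rear face flush with the rear of the seat. Two armrests of 26×26 mm section run along each side from the seat's front edge to the front of the backrest, top faces 204 mm above the seat top and outer faces flush with the seat's x-edges; a 26×26 mm post under the front of each armrest stands on the seat at the front corner.

Two stools sit around the table at the −y, +y sides. The chair is on top of the table, centred.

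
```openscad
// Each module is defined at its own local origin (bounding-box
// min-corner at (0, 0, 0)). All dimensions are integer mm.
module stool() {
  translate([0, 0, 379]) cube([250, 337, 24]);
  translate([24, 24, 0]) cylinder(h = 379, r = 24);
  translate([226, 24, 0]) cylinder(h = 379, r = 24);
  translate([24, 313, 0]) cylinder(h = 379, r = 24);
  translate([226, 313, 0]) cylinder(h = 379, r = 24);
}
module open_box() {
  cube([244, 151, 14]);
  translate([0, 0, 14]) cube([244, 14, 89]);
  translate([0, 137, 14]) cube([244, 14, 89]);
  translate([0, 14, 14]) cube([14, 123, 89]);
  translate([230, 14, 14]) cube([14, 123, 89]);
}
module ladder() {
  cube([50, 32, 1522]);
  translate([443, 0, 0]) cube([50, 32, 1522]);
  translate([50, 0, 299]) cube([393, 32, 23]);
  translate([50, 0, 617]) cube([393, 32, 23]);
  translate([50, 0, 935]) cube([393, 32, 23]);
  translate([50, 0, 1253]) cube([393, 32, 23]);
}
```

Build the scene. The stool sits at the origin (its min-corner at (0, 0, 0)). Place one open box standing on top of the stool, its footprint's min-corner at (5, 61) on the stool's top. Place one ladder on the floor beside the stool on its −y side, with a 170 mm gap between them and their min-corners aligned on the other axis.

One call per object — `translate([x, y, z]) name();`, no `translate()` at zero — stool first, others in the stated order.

stool();
translate([5, 61, 403]) open_box();
translate([0, -202, 0]) ladder();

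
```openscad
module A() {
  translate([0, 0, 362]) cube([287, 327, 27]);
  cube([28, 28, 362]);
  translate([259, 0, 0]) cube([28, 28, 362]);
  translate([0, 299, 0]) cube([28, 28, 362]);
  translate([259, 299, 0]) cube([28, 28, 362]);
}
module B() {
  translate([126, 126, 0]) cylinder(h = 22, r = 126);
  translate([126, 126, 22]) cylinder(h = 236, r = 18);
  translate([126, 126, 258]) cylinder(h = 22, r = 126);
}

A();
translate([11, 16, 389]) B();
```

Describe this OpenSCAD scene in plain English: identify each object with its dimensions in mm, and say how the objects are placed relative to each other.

A is a four-legged stool. The seat is a 287×327×27 mm slab whose top surface is at z = 389 mm; four square legs, each 28×28 mm in cross-section, run from the floor (z = 0) to the underside of the seat, each flush with a corner of the seat.

B is a spool: two coaxial disc flanges of radius 126 mm and thickness 22 mm, joined by a core cylinder of radius 18 mm and height 236 mm. The lower flange rests on z = 0 and the three cylinders share a vertical axis.

The spool is on top of the stool.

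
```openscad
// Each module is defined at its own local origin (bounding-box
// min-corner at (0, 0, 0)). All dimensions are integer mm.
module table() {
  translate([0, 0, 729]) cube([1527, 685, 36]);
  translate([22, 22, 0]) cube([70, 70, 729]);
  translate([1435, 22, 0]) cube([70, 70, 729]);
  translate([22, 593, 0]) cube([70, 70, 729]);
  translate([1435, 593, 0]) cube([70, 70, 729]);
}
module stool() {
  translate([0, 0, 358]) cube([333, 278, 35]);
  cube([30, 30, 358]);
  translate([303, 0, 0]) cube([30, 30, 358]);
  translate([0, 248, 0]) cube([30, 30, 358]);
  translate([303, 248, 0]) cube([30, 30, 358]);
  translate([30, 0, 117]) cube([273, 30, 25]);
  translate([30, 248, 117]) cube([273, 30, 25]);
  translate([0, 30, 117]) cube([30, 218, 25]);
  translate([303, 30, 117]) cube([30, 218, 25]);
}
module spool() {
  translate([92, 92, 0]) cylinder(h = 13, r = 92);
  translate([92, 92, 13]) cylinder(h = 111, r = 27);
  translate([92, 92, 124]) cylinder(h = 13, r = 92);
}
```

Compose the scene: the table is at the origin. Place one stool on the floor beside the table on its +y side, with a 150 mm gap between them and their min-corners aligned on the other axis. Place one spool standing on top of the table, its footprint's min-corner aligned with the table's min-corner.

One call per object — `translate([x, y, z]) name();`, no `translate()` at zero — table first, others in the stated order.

table();
translate([0, 835, 0]) stool();
translate([0, 0, 765]) spool();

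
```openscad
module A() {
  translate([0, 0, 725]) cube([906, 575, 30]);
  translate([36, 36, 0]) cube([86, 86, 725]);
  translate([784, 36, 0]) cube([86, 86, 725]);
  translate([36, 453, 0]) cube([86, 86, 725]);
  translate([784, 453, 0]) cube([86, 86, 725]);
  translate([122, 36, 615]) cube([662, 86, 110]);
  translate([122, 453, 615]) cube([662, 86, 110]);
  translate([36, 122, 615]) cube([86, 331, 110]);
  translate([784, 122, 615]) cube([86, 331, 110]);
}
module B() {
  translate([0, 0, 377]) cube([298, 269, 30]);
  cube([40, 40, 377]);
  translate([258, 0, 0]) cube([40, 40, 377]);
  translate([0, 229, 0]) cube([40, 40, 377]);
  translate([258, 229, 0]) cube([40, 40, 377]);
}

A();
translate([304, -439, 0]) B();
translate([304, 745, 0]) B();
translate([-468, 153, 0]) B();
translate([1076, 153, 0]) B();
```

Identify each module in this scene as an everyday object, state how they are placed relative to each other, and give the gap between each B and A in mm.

Each stool's nearest face is 170 mm from the table's bounding box.

A is a table. B is a stool. Four stools sit around the table at the −y, +y, −x, +x sides. The gap between each stool and the table is 170 mm.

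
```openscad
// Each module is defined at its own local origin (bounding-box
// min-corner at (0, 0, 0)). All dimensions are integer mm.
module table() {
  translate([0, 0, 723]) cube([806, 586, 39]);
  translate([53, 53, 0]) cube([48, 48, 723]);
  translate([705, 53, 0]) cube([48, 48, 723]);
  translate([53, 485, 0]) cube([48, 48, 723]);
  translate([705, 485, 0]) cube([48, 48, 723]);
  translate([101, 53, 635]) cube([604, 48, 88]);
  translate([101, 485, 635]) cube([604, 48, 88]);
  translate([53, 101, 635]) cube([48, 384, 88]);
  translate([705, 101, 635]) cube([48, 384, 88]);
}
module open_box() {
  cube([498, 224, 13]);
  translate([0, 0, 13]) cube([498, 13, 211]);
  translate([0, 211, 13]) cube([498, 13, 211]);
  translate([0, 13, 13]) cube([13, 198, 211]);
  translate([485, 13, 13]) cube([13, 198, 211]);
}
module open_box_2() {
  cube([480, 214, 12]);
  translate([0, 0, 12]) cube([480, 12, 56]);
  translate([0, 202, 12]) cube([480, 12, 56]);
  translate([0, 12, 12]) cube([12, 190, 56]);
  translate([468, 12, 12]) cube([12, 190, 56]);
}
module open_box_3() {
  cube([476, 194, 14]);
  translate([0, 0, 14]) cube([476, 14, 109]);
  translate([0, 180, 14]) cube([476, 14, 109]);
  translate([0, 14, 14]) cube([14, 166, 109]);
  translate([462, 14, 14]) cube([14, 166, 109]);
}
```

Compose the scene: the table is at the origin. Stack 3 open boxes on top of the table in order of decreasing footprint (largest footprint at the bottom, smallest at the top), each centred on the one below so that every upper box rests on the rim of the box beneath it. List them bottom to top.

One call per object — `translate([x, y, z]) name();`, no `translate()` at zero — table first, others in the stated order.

table();
translate([154, 181, 762]) open_box();
translate([163, 186, 986]) open_box_2();
translate([165, 196, 1054]) open_box_3();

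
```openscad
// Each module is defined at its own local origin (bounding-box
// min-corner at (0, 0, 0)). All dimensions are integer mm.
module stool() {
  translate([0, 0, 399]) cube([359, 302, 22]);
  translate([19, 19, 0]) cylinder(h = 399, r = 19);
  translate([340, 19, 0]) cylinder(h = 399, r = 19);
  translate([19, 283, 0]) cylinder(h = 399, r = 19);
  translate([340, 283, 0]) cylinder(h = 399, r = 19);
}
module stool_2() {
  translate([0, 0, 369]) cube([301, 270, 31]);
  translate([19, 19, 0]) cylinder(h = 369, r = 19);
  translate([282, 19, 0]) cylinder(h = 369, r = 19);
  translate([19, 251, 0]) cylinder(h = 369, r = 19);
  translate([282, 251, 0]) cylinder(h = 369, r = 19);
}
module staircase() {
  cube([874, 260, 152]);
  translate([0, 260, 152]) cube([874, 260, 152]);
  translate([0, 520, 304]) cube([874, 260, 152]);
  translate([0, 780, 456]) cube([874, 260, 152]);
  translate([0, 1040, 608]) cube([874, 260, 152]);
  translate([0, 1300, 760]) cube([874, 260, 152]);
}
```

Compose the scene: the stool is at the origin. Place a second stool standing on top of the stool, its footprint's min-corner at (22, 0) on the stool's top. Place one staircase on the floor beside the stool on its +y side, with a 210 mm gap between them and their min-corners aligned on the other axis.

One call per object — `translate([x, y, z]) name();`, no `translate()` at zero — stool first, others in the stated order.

stool();
translate([22, 0, 421]) stool_2();
translate([0, 512, 0]) staircase();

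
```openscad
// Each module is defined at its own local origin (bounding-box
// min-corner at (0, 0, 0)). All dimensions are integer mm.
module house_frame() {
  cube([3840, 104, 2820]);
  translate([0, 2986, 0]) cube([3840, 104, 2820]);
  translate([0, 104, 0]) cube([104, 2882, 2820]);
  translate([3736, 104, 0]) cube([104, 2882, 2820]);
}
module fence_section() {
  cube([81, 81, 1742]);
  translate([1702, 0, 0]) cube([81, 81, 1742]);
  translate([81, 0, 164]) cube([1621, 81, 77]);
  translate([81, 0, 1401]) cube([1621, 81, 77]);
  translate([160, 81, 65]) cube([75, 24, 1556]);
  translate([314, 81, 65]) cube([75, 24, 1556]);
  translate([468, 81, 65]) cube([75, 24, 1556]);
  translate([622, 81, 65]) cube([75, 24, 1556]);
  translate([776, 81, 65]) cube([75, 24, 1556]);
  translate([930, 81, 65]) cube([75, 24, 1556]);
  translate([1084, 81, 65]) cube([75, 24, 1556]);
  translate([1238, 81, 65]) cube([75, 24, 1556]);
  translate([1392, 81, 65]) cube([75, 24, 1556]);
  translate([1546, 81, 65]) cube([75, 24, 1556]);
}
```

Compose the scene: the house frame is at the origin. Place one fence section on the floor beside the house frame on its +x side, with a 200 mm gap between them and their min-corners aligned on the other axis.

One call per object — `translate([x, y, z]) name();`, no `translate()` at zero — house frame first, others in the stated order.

house_frame();
translate([4040, 0, 0]) fence_section();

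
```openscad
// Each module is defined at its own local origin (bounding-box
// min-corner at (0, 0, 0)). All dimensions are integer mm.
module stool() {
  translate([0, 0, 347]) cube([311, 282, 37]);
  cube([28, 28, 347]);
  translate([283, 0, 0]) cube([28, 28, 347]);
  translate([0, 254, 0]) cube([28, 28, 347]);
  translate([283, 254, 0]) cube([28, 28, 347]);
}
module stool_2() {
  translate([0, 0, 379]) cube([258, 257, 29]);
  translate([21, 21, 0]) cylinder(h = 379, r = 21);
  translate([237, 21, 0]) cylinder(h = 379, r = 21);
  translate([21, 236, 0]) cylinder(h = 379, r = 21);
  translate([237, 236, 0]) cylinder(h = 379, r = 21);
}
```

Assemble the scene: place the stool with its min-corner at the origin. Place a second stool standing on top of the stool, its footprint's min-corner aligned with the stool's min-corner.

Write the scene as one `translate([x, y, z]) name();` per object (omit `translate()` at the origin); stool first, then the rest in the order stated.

stool();
translate([0, 0, 384]) stool_2();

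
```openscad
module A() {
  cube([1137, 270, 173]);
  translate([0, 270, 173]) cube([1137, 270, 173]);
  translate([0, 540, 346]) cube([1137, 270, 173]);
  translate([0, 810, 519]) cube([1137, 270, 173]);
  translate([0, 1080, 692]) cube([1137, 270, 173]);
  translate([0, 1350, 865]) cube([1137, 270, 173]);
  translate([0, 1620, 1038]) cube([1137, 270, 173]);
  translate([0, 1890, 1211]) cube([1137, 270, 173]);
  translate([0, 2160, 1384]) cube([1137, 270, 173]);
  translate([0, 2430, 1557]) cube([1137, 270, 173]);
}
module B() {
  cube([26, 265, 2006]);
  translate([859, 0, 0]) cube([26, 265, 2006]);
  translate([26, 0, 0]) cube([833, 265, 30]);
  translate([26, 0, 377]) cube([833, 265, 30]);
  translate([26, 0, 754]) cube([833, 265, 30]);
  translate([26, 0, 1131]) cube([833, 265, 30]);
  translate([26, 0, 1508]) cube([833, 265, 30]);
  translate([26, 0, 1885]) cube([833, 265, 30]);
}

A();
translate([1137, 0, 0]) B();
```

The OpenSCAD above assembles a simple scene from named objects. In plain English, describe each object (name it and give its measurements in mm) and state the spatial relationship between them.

A is a run of 10 identical solid stair steps. Each tread is 1137×270 mm and each step block is 173 mm high. Step 1 rests on the floor; step k is offset from step 1 by (k−1)×270 mm in y and (k−1)×173 mm in z.

B is a bookshelf 885 mm wide overall, 265 mm deep and 2006 mm tall. The two sides are 26 mm thick vertical panels. 6 horizontal shelves of 30 mm thickness span between the inner faces of the sides; the lowest shelf sits on the floor and shelves are stacked with a clear vertical gap of 347 mm between each pair.

The bookshelf is against the staircase's +x side, with their −y faces flush.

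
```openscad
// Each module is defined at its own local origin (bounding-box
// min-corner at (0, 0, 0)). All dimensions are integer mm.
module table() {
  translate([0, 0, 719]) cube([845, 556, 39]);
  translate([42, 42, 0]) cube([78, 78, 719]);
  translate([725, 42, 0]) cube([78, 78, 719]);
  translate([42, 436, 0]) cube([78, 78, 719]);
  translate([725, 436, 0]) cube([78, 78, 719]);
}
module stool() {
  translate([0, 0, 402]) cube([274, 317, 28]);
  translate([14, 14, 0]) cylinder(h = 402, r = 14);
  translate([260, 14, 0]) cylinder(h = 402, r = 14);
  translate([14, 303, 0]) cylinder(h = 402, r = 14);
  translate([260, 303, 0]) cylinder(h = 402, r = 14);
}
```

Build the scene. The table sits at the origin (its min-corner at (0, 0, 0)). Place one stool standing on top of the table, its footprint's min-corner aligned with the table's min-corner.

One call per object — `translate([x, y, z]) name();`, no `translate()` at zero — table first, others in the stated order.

table();
translate([0, 0, 758]) stool();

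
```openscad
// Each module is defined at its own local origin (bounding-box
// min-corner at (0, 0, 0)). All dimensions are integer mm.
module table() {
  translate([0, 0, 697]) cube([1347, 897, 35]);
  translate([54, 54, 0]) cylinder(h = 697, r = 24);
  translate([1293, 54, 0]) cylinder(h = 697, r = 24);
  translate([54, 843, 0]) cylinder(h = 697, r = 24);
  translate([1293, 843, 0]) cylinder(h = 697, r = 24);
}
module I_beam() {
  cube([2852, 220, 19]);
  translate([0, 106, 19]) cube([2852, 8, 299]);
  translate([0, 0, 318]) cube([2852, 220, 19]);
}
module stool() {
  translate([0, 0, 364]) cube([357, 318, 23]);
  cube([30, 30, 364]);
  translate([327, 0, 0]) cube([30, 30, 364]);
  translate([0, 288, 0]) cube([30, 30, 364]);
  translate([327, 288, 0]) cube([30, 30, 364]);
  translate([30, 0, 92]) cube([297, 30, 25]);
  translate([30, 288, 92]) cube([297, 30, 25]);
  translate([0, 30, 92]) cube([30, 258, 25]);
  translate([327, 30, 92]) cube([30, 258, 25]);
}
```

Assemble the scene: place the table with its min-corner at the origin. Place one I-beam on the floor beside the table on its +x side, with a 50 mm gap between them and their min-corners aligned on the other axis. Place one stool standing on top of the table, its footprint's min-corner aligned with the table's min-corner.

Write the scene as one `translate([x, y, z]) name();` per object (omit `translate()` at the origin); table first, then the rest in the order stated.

table();
translate([1397, 0, 0]) I_beam();
translate([0, 0, 732]) stool();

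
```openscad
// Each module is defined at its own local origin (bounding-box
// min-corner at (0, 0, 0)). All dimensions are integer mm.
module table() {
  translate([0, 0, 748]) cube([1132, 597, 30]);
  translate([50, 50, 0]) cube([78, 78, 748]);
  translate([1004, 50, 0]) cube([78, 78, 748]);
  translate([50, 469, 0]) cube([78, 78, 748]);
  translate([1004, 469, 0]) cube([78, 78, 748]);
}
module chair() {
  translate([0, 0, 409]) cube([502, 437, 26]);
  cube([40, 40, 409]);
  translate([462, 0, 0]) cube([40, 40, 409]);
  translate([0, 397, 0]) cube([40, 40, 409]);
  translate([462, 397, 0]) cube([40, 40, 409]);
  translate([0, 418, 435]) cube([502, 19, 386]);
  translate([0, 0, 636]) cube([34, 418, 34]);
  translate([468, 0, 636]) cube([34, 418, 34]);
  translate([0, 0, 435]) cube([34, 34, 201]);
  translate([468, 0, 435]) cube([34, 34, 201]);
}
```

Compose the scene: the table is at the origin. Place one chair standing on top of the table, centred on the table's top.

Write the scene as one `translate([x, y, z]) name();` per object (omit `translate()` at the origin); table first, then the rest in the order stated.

table();
translate([315, 80, 778]) chair();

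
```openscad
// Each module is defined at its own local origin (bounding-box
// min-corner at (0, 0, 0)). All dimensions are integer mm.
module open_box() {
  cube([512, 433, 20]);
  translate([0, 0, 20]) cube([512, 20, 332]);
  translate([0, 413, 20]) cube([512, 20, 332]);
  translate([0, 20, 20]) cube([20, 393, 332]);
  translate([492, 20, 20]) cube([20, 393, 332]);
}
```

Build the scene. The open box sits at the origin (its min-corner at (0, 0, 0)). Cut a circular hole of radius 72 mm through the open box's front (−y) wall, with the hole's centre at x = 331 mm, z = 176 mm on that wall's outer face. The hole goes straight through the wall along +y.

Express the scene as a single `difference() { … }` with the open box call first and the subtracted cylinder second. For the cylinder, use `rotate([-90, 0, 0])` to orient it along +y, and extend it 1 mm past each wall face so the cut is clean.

difference() {
  open_box();
  translate([331, -1, 176]) rotate([-90, 0, 0]) cylinder(h = 22, r = 72);
}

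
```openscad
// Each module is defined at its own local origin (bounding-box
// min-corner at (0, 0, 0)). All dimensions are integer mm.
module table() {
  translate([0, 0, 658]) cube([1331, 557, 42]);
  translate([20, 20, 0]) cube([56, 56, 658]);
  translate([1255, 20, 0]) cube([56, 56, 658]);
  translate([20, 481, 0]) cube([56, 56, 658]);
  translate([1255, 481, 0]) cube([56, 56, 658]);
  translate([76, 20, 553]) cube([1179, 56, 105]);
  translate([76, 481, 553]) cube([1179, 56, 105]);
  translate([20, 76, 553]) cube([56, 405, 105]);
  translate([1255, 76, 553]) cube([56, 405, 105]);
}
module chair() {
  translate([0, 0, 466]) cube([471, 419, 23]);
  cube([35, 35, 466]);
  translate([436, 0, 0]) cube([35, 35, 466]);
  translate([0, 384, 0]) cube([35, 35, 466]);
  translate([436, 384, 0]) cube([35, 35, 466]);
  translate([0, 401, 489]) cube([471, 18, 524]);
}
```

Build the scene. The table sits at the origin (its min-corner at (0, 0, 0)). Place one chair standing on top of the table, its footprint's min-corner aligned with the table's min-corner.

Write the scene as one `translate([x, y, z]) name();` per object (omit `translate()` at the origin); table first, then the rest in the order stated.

table();
translate([0, 0, 700]) chair();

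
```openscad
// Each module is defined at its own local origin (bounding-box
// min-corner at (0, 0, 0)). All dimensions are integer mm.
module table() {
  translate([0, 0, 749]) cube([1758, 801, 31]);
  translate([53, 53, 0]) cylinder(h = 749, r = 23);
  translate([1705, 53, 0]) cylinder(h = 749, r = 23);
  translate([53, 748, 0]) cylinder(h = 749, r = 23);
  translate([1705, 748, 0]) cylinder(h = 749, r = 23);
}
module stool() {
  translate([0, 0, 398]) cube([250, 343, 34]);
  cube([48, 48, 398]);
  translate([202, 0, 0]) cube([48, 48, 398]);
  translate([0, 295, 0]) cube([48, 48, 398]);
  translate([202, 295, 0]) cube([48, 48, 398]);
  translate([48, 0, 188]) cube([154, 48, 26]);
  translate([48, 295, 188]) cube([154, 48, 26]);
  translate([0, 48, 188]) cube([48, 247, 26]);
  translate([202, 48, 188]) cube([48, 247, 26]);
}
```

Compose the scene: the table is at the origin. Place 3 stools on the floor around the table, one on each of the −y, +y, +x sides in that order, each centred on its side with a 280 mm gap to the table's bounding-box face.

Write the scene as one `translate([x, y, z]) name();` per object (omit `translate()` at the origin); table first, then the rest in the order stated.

table();
translate([754, -623, 0]) stool();
translate([754, 1081, 0]) stool();
translate([2038, 229, 0]) stool();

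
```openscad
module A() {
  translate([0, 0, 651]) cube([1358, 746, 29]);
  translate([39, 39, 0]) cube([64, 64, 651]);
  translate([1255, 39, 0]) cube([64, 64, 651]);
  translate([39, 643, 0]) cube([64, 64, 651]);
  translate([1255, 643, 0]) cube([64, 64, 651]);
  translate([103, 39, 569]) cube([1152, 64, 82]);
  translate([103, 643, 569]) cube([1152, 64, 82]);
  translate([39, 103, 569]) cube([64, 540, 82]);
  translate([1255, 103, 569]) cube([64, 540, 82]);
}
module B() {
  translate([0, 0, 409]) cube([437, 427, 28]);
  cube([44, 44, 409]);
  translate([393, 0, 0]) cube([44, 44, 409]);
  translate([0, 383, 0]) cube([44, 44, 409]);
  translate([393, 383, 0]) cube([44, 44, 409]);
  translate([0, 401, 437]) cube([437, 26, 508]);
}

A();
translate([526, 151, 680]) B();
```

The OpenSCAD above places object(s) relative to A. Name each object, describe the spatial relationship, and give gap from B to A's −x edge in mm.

The chair's min-x is at 526; the table's min-x is 0; gap = 526 mm.

A is a table. B is a chair. The chair is on top of the table. The gap from the chair to the table's −x edge is 526 mm.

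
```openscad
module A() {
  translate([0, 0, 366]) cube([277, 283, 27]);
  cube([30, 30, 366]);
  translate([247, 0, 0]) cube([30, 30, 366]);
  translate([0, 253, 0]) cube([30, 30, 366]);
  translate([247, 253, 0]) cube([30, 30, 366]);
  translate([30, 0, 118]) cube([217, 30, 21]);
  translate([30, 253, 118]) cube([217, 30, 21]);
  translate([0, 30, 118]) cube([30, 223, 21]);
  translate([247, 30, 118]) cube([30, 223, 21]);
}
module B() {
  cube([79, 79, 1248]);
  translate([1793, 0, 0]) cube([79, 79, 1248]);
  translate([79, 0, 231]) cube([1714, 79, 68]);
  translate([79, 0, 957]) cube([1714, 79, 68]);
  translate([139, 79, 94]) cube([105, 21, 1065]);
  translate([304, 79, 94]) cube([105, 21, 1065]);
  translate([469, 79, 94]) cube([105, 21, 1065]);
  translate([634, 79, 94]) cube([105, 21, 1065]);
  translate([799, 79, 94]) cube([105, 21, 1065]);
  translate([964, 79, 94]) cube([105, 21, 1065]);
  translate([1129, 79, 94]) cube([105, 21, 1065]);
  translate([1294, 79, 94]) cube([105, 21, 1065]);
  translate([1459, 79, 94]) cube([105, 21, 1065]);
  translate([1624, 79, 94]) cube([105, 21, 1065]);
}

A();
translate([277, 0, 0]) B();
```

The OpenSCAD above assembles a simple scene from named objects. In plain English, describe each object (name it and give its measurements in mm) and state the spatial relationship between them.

A is a four-legged stool. The seat is 277×283 mm, 27 mm thick, top at z = 393 mm. It stands on four square legs, each 30×30 mm in cross-section, from z = 0 to the seat underside, each flush with a corner of the seat. Four stretchers, 30 mm wide and 21 mm tall, connect adjacent legs with their undersides at z = 118 mm, each running between the inner faces of the legs it joins and aligned with the legs' outer faces on the other axis.

B is a fence section. Two 79×79 mm posts, 1248 mm tall, stand on the floor with a clear span of 1714 mm between their inner faces. Two horizontal rails of 79×68 mm section span the gap between the posts with their undersides at z = 231 mm and z = 957 mm, flush with the posts' −y face. 10 pickets, each 105 mm wide, 21 mm thick and 1065 mm tall, are fixed to the +y face of the rails with their bottoms at z = 94 mm, evenly spaced across the span with equal gaps (rounded down to the nearest mm) at the −x end and between each pair — any rounding remainder accumulates at the +x end.

The fence section is against the stool's +x side, with their −y faces flush.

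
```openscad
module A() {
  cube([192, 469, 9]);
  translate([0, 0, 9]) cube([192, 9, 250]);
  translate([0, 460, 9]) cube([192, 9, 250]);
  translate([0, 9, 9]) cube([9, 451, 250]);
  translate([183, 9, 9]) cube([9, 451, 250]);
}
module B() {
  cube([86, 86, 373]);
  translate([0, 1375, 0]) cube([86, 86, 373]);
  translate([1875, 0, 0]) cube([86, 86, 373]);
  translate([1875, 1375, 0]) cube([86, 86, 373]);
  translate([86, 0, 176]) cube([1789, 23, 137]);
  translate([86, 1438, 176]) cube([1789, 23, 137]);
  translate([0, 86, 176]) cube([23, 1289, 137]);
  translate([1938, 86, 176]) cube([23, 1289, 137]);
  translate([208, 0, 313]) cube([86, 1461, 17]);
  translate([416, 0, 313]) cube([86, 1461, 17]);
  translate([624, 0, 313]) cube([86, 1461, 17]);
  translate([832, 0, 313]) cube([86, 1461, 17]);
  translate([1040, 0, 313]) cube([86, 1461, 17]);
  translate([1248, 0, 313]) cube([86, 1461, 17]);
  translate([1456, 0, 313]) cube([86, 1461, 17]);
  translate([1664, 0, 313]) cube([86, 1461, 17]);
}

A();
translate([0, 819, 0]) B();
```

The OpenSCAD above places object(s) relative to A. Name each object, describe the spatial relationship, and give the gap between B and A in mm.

A is an open box. B is a bed frame. The bed frame is on the floor beside the open box on its +y side. The gap between the bed frame and the open box is 350 mm.

The bed frame's nearest face is 350 mm from the open box's +y face.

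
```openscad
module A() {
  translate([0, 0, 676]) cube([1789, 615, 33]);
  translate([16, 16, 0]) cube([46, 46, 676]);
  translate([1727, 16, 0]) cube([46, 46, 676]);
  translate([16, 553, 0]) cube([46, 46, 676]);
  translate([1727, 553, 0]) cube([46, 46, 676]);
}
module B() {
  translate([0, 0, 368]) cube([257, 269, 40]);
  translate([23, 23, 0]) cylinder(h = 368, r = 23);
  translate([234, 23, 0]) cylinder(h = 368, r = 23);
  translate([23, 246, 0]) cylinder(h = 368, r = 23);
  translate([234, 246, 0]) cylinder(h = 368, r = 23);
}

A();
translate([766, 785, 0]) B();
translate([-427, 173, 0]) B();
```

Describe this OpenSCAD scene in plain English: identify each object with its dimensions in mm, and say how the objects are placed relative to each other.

A is a rectangular dining table. The top is 1789×615×33 mm with its upper surface at z = 709 mm. It stands on four 46×46 mm square legs, each inset 16 mm from the nearest pair of top edges, running from the floor to the underside of the top.

B is a four-legged stool. The seat is 257×269 mm, 40 mm thick, top at z = 408 mm. It stands on four round legs, each 46 mm in diameter, from z = 0 to the seat underside, each leg's axis is inset half a diameter from the nearest pair of seat edges (so the leg's bounding box is flush with the corner).

Two stools sit around the table at the +y, −x sides.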